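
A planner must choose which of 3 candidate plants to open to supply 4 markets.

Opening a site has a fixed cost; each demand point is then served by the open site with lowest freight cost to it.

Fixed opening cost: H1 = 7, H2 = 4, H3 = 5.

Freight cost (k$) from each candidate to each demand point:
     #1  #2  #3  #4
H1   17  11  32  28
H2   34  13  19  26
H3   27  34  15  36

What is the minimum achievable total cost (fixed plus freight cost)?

83

Open {H1, H3}: assign each demand point to its cheapest open site.
  #1→H1 17, #2→H1 11, #3→H3 15, #4→H1 28
  freight cost 71, fixed 12 → total 83.
Compare {H1, H2}: freight cost 73 + fixed 11 = 84.
Compare {H1, H2, H3}: freight cost 69 + fixed 16 = 85.
Compare {H2, H3}: freight cost 81 + fixed 9 = 90.
All other subsets cost ≥ 84. Minimum total cost: 83.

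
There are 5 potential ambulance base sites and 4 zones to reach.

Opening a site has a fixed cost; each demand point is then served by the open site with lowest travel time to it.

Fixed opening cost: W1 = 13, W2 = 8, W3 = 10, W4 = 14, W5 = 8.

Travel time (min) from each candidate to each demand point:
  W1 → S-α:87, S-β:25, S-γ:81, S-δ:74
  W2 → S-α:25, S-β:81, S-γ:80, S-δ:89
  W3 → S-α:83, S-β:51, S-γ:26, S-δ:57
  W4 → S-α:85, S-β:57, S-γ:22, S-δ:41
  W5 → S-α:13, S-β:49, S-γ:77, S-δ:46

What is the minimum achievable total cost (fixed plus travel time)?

136

Open {W1, W4, W5}: assign each demand point to its cheapest open site.
  S-α→W5 13, S-β→W1 25, S-γ→W4 22, S-δ→W4 41
  travel time 101, fixed 35 → total 136.
Compare {W1, W3, W5}: travel time 110 + fixed 31 = 141.
Compare {W1, W2, W4, W5}: travel time 101 + fixed 43 = 144.
Compare {W1, W3, W4, W5}: travel time 101 + fixed 45 = 146.
All other subsets cost ≥ 141. Minimum total cost: 136.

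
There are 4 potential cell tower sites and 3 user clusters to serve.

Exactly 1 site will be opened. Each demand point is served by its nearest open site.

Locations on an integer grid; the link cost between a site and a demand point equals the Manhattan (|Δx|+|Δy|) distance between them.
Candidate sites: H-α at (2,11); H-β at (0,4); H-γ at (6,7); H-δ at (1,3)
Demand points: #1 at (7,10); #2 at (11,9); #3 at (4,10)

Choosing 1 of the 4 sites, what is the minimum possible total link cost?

Open {H-γ}.
  #1→H-γ 4, #2→H-γ 7, #3→H-γ 5  ⇒ total 16.
Compare {H-α}: total 20.
Compare {H-β}: total 39.
No size-1 selection does better; minimum is 16.

16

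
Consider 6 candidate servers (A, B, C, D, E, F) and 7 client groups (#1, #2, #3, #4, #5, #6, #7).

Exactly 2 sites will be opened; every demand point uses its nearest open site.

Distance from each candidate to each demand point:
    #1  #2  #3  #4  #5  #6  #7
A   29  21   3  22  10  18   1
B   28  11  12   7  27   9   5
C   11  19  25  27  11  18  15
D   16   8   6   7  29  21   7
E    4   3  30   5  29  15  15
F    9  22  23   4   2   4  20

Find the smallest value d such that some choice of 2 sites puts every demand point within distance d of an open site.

9

Open {D, F}.
  Farthest demand point is #1 at distance 9 (to F); all others are ≤ 9.
With {B, C} the worst case is 12.
With {B, F} the worst case is 12.
No size-2 selection achieves below 9.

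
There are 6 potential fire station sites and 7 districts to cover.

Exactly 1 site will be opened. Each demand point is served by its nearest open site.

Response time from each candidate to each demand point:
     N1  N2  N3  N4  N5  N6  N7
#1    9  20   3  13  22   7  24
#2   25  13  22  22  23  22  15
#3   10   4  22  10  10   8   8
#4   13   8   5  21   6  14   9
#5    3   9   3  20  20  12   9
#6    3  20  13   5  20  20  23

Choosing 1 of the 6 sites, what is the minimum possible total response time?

72

Open {#3}.
  N1→#3 10, N2→#3 4, N3→#3 22, N4→#3 10, N5→#3 10, N6→#3 8, N7→#3 8  ⇒ total 72.
Compare {#4}: total 76.
Compare {#5}: total 76.
No size-1 selection does better; minimum is 72.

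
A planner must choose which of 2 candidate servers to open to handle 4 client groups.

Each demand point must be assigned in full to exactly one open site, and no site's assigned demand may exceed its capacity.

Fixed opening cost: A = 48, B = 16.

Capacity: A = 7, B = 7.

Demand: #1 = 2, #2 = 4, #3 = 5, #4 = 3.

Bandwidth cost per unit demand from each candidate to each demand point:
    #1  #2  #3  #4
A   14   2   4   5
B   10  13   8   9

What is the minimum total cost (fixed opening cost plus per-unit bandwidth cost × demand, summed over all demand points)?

147

Open {A, B}; cheapest assignment that respects the capacities:
  A (cap 7, load 7): #2, #4 — cost 4×2 + 3×5 = 23
  B (cap 7, load 7): #1, #3 — cost 2×10 + 5×8 = 60
  Shipping 83, fixed 64 → total 147.
  Any other capacity-feasible assignment to {A, B} ships for at least 83.
Total demand is 14 and no other set of sites has combined capacity ≥ 14, so {A, B} is the only feasible choice of open sites. Minimum: 147.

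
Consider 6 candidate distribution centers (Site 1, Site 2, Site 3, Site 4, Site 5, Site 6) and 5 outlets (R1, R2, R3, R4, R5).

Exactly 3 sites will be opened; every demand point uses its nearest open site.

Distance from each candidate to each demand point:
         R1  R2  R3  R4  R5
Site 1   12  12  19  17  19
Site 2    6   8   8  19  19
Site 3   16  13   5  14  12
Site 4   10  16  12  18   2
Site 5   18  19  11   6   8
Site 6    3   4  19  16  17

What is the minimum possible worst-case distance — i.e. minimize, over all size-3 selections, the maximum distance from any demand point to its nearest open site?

Open {Site 1, Site 2, Site 5}.
  Farthest demand point is R2 at distance 8 (to Site 2); all others are ≤ 8.
With {Site 2, Site 3, Site 5} the worst case is 8.
With {Site 2, Site 4, Site 5} the worst case is 8.
No size-3 selection achieves below 8.

8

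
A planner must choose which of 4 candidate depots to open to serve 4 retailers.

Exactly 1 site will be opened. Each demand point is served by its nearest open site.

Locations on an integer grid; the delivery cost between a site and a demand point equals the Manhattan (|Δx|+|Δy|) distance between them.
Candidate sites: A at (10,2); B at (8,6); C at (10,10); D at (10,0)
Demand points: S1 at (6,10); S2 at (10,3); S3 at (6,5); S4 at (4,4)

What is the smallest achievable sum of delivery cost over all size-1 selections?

Open {B}.
  S1→B 6, S2→B 5, S3→B 3, S4→B 6  ⇒ total 20.
Compare {A}: total 28.
Compare {C}: total 32.
No size-1 selection does better; minimum is 20.

20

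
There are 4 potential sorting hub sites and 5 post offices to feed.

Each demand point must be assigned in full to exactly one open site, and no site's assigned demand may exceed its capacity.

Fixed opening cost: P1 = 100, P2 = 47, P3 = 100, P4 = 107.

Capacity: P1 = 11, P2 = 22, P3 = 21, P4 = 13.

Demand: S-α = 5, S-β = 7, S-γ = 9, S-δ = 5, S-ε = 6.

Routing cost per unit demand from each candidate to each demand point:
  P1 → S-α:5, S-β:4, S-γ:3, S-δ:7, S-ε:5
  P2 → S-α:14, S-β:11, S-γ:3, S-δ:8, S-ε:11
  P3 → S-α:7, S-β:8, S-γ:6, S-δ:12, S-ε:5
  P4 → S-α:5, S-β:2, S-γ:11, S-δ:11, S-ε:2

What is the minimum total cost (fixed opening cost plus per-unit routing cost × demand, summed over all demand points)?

317

Open {P2, P4}; cheapest assignment that respects the capacities:
  P2 (cap 22, load 19): S-α, S-γ, S-δ — cost 5×14 + 9×3 + 5×8 = 137
  P4 (cap 13, load 13): S-β, S-ε — cost 7×2 + 6×2 = 26
  Shipping 163, fixed 154 → total 317.
  Any other capacity-feasible assignment to {P2, P4} ships for at least 163.
Compare {P2, P3}: its best feasible assignment gives total 335.
Compare {P1, P2}: its best feasible assignment gives total 346.
Every other set of open sites that can feasibly serve all demand totals ≥ 335 even under its best assignment. Minimum: 317.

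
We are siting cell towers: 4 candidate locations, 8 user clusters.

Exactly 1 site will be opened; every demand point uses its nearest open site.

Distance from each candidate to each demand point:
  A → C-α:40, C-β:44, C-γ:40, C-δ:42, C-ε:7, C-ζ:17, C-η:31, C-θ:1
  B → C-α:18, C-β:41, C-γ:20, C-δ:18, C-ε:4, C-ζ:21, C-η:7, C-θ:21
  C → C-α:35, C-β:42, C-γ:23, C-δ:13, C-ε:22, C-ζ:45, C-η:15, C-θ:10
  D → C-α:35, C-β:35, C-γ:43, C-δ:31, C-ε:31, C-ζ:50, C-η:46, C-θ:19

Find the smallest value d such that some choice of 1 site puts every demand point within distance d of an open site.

Open {B}.
  Farthest demand point is C-β at distance 41 (to B); all others are ≤ 41.
With {A} the worst case is 44.
With {C} the worst case is 45.
No size-1 selection achieves below 41.

41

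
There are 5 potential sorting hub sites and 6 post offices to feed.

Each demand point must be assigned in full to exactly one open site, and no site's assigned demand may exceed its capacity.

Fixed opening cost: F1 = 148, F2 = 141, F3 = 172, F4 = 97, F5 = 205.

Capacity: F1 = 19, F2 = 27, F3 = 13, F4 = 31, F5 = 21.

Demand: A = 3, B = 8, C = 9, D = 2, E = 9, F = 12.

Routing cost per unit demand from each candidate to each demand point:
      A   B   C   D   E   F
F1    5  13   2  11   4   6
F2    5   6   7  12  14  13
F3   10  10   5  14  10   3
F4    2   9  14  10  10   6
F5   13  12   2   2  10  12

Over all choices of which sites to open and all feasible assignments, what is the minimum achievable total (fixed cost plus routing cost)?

469

Open {F1, F4}; cheapest assignment that respects the capacities:
  F1 (cap 19, load 18): C, E — cost 9×2 + 9×4 = 54
  F4 (cap 31, load 25): A, B, D, F — cost 3×2 + 8×9 + 2×10 + 12×6 = 170
  Shipping 224, fixed 245 → total 469.
  Any other capacity-feasible assignment to {F1, F4} ships for at least 224.
Compare {F2, F4}: its best feasible assignment gives total 537.
Compare {F4, F5}: its best feasible assignment gives total 564.
Every other set of open sites that can feasibly serve all demand totals ≥ 537 even under its best assignment. Minimum: 469.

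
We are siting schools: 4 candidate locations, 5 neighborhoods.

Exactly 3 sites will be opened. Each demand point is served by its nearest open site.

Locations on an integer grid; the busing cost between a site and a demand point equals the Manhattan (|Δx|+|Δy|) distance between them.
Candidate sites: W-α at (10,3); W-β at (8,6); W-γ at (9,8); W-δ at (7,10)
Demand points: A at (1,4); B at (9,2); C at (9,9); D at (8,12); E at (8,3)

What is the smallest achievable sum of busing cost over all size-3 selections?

Open {W-α, W-γ, W-δ}.
  A→W-α 10, B→W-α 2, C→W-γ 1, D→W-δ 3, E→W-α 2  ⇒ total 18.
Compare {W-α, W-β, W-γ}: total 19.
Compare {W-α, W-β, W-δ}: total 19.
No size-3 selection does better; minimum is 18.

18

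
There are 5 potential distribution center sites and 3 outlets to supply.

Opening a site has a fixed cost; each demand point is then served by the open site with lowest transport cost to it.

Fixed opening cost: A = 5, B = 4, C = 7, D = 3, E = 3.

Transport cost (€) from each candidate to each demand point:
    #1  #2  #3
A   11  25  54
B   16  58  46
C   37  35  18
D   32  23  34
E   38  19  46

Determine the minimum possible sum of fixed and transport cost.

Open {A, C, E}: assign each demand point to its cheapest open site.
  #1→A 11, #2→E 19, #3→C 18
  transport cost 48, fixed 15 → total 63.
Compare {A, C}: transport cost 54 + fixed 12 = 66.
Compare {A, C, D, E}: transport cost 48 + fixed 18 = 66.
Compare {A, C, D}: transport cost 52 + fixed 15 = 67.
All other subsets cost ≥ 66. Minimum total cost: 63.

63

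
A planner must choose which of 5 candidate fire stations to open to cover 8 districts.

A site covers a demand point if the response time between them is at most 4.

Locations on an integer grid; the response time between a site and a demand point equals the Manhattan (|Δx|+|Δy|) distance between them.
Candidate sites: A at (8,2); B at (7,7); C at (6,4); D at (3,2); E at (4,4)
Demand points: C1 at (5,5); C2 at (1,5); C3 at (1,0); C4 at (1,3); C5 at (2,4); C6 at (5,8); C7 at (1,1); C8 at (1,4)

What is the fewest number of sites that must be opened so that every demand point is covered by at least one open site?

Coverage sets (demand points within 4 of each site):
  A: {}
  B: {C1, C6}
  C: {C1, C5}
  D: {C3, C4, C5, C7, C8}
  E: {C1, C2, C4, C5, C8}
No 2 sites suffice: every size-2 union leaves at least one demand point uncovered.
But {B, D, E} covers everything, so the minimum is 3.

3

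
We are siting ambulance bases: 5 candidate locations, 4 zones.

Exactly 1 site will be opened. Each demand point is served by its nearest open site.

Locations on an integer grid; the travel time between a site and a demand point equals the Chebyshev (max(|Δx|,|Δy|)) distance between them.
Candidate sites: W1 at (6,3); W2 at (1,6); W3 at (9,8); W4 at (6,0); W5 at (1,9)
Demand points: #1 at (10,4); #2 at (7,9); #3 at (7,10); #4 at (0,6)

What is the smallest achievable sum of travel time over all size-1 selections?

17

Open {W3}.
  #1→W3 4, #2→W3 2, #3→W3 2, #4→W3 9  ⇒ total 17.
Compare {W2}: total 22.
Compare {W1}: total 23.
No size-1 selection does better; minimum is 17.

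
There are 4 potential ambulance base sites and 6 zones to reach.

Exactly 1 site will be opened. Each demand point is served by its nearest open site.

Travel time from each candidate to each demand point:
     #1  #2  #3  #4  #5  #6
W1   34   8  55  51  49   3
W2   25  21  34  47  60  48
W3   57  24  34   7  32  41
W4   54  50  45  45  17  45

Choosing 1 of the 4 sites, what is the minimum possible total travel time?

195

Open {W3}.
  #1→W3 57, #2→W3 24, #3→W3 34, #4→W3 7, #5→W3 32, #6→W3 41  ⇒ total 195.
Compare {W1}: total 200.
Compare {W2}: total 235.
No size-1 selection does better; minimum is 195.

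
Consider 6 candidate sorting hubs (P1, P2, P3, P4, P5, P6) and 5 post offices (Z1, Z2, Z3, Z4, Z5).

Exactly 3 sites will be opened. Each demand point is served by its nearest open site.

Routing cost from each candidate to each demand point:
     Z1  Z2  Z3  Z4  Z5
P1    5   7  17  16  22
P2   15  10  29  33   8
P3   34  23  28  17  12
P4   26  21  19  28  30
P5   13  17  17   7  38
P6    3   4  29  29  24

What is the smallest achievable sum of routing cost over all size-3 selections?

39

Open {P2, P5, P6}.
  Z1→P6 3, Z2→P6 4, Z3→P5 17, Z4→P5 7, Z5→P2 8  ⇒ total 39.
Compare {P3, P5, P6}: total 43.
Compare {P1, P2, P5}: total 44.
No size-3 selection does better; minimum is 39.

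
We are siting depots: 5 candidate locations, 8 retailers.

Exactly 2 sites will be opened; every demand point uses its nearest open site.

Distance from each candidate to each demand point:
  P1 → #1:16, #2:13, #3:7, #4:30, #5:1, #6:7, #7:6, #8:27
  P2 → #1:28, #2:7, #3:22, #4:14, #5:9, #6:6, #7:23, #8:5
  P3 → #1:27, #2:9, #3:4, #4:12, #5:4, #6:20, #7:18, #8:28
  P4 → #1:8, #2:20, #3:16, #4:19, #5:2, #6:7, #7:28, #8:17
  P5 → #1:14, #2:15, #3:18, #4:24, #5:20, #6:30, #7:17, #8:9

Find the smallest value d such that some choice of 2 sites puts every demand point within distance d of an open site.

16

Open {P1, P2}.
  Farthest demand point is #1 at distance 16 (to P1); all others are ≤ 16.
With {P2, P5} the worst case is 18.
With {P3, P4} the worst case is 18.
No size-2 selection achieves below 16.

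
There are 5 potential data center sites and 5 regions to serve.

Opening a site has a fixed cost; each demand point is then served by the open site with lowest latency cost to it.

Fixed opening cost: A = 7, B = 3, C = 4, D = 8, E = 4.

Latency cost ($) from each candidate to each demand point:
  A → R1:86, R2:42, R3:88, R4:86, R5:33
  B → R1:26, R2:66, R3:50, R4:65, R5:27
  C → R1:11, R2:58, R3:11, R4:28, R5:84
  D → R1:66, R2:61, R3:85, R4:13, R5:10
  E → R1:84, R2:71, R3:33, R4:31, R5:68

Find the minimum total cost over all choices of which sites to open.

106

Open {A, C, D}: assign each demand point to its cheapest open site.
  R1→C 11, R2→A 42, R3→C 11, R4→D 13, R5→D 10
  latency cost 87, fixed 19 → total 106.
Compare {A, B, C, D}: latency cost 87 + fixed 22 = 109.
Compare {A, C, D, E}: latency cost 87 + fixed 23 = 110.
Compare {A, B, C, D, E}: latency cost 87 + fixed 26 = 113.
All other subsets cost ≥ 109. Minimum total cost: 106.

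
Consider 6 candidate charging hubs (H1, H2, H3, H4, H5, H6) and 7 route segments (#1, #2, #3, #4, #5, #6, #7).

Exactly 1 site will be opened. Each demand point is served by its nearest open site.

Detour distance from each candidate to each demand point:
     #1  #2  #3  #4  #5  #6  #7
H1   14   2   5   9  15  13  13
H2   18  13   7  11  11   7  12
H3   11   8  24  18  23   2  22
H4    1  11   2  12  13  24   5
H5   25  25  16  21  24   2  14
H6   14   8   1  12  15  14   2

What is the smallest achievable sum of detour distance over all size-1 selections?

Open {H6}.
  #1→H6 14, #2→H6 8, #3→H6 1, #4→H6 12, #5→H6 15, #6→H6 14, #7→H6 2  ⇒ total 66.
Compare {H4}: total 68.
Compare {H1}: total 71.
No size-1 selection does better; minimum is 66.

66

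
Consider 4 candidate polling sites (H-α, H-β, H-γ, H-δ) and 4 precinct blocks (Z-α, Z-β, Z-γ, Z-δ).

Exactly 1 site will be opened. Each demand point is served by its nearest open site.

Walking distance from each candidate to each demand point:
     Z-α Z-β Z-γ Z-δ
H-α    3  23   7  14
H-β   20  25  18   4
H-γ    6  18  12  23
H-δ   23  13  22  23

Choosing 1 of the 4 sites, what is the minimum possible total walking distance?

47

Open {H-α}.
  Z-α→H-α 3, Z-β→H-α 23, Z-γ→H-α 7, Z-δ→H-α 14  ⇒ total 47.
Compare {H-γ}: total 59.
Compare {H-β}: total 67.
No size-1 selection does better; minimum is 47.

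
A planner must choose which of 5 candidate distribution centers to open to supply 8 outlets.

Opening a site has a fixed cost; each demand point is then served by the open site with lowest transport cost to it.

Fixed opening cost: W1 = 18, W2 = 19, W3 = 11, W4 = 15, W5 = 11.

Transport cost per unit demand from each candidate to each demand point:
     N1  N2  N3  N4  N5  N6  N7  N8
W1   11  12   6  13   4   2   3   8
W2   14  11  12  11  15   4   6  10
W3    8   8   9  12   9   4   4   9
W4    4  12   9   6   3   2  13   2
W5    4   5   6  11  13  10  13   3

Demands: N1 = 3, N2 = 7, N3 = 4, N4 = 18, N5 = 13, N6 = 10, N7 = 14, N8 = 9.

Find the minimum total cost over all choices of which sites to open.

Open {W1, W4, W5}: assign each demand point to its cheapest open site.
  N1→W4 3×4=12, N2→W5 7×5=35, N3→W1 4×6=24, N4→W4 18×6=108, N5→W4 13×3=39, N6→W1 10×2=20, N7→W1 14×3=42, N8→W4 9×2=18
  transport cost 298, fixed 44 → total 342.
Compare {W3, W4, W5}: transport cost 312 + fixed 37 = 349.
Compare {W1, W3, W4, W5}: transport cost 298 + fixed 55 = 353.
Compare {W1, W2, W4, W5}: transport cost 298 + fixed 63 = 361.
All other subsets cost ≥ 349. Minimum total cost: 342.

342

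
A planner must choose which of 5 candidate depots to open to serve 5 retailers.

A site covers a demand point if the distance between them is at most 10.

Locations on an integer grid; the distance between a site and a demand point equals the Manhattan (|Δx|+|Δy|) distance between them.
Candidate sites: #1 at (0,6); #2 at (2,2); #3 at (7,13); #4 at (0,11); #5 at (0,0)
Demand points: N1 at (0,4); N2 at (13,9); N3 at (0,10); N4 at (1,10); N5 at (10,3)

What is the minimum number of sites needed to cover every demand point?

2

Coverage sets (demand points within 10 of each site):
  #1: {N1, N3, N4}
  #2: {N1, N3, N4, N5}
  #3: {N2, N3, N4}
  #4: {N1, N3, N4}
  #5: {N1, N3}
No single site covers all 5 demand points.
But {#2, #3} covers everything, so the minimum is 2.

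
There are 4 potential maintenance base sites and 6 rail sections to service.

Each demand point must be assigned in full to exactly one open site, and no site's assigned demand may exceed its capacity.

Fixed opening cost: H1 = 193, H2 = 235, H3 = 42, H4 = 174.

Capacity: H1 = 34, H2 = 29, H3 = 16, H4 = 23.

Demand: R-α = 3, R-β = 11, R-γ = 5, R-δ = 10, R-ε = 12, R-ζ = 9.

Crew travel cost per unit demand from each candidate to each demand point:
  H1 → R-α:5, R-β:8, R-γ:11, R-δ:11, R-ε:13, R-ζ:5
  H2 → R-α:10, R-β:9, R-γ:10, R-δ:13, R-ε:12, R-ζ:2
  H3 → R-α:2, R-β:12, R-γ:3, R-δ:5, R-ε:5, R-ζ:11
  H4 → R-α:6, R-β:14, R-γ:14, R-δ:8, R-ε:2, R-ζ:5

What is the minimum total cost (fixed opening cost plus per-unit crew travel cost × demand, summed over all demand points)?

Open {H1, H3, H4}; cheapest assignment that respects the capacities:
  H1 (cap 34, load 23): R-α, R-β, R-ζ — cost 3×5 + 11×8 + 9×5 = 148
  H3 (cap 16, load 15): R-γ, R-δ — cost 5×3 + 10×5 = 65
  H4 (cap 23, load 12): R-ε — cost 12×2 = 24
  Shipping 237, fixed 409 → total 646.
  Any other capacity-feasible assignment to {H1, H3, H4} ships for at least 237.
Compare {H1, H4}: its best feasible assignment gives total 674.
Compare {H2, H3, H4}: its best feasible assignment gives total 675.
Every other set of open sites that can feasibly serve all demand totals ≥ 674 even under its best assignment. Minimum: 646.

646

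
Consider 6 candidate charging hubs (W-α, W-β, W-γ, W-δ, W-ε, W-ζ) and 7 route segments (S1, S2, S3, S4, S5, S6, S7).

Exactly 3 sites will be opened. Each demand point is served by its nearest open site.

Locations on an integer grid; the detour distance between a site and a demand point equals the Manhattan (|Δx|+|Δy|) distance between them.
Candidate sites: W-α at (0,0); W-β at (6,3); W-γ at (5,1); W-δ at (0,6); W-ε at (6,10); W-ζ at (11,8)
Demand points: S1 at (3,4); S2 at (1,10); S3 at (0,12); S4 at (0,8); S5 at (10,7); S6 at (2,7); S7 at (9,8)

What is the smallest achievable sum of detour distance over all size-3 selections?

24

Open {W-β, W-δ, W-ζ}.
  S1→W-β 4, S2→W-δ 5, S3→W-δ 6, S4→W-δ 2, S5→W-ζ 2, S6→W-δ 3, S7→W-ζ 2  ⇒ total 24.
Compare {W-α, W-δ, W-ζ}: total 25.
Compare {W-γ, W-δ, W-ζ}: total 25.
No size-3 selection does better; minimum is 24.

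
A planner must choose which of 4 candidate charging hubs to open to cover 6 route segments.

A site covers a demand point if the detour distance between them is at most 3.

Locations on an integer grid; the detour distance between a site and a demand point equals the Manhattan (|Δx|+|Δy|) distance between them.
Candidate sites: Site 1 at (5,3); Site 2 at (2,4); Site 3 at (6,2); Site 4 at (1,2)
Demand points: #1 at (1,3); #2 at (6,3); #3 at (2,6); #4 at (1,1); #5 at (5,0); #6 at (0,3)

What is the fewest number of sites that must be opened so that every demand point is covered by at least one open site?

Coverage sets (demand points within 3 of each site):
  Site 1: {#2, #5}
  Site 2: {#1, #3, #6}
  Site 3: {#2, #5}
  Site 4: {#1, #4, #6}
No 2 sites suffice: every size-2 union leaves at least one demand point uncovered.
But {Site 1, Site 2, Site 4} covers everything, so the minimum is 3.

3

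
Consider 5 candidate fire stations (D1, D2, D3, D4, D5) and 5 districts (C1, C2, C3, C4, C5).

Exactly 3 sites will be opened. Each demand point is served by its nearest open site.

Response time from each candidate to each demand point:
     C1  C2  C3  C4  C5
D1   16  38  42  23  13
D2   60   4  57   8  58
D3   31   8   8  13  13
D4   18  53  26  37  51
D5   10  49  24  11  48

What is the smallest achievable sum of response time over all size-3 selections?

43

Open {D2, D3, D5}.
  C1→D5 10, C2→D2 4, C3→D3 8, C4→D2 8, C5→D3 13  ⇒ total 43.
Compare {D1, D2, D3}: total 49.
Compare {D1, D3, D5}: total 50.
No size-3 selection does better; minimum is 43.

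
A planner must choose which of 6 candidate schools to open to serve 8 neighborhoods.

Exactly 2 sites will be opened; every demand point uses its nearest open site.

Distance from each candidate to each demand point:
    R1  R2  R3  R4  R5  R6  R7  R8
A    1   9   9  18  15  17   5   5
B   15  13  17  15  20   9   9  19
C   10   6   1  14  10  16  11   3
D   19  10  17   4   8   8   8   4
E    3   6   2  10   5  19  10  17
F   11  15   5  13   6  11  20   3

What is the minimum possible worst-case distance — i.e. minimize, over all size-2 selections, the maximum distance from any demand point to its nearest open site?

8

Open {D, E}.
  Farthest demand point is R6 at distance 8 (to D); all others are ≤ 8.
With {A, D} the worst case is 9.
With {C, D} the worst case is 10.
No size-2 selection achieves below 8.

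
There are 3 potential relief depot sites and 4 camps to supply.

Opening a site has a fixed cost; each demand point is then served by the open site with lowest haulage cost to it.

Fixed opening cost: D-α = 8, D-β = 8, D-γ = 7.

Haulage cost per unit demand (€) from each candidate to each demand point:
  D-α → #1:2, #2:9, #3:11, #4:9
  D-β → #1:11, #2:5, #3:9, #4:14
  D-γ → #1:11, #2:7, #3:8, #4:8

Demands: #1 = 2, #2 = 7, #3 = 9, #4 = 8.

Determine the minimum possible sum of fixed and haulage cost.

Open {D-α, D-β, D-γ}: assign each demand point to its cheapest open site.
  #1→D-α 2×2=4, #2→D-β 7×5=35, #3→D-γ 9×8=72, #4→D-γ 8×8=64
  haulage cost 175, fixed 23 → total 198.
Compare {D-α, D-γ}: haulage cost 189 + fixed 15 = 204.
Compare {D-α, D-β}: haulage cost 192 + fixed 16 = 208.
Compare {D-β, D-γ}: haulage cost 193 + fixed 15 = 208.
All other subsets cost ≥ 204. Minimum total cost: 198.

198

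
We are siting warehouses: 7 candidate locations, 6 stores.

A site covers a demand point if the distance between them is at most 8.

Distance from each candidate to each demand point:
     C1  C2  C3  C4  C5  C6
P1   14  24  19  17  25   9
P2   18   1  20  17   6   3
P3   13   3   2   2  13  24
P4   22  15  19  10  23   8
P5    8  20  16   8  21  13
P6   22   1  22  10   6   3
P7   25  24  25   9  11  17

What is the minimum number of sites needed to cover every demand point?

3

Coverage sets (demand points within 8 of each site):
  P1: {}
  P2: {C2, C5, C6}
  P3: {C2, C3, C4}
  P4: {C6}
  P5: {C1, C4}
  P6: {C2, C5, C6}
  P7: {}
No 2 sites suffice: every size-2 union leaves at least one demand point uncovered.
But {P2, P3, P5} covers everything, so the minimum is 3.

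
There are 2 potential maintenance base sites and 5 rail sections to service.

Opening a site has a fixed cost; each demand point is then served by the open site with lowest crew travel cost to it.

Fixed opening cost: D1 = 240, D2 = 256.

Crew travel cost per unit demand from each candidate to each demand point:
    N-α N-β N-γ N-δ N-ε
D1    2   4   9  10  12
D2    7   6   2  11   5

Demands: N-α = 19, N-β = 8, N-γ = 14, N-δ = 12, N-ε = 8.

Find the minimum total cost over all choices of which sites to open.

Open {D2}: assign each demand point to its cheapest open site.
  N-α→D2 19×7=133, N-β→D2 8×6=48, N-γ→D2 14×2=28, N-δ→D2 12×11=132, N-ε→D2 8×5=40
  crew travel cost 381, fixed 256 → total 637.
Compare {D1}: crew travel cost 412 + fixed 240 = 652.
Compare {D1, D2}: crew travel cost 258 + fixed 496 = 754.

637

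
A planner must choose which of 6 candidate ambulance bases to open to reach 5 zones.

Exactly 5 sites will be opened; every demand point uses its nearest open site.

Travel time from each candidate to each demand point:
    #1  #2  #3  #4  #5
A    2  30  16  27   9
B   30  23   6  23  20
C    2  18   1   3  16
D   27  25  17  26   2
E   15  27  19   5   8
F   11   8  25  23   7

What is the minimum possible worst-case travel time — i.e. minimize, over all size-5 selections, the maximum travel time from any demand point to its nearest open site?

8

Open {A, B, C, D, F}.
  Farthest demand point is #2 at travel time 8 (to F); all others are ≤ 8.
With {A, B, C, E, F} the worst case is 8.
With {A, B, D, E, F} the worst case is 8.
No size-5 selection achieves below 8.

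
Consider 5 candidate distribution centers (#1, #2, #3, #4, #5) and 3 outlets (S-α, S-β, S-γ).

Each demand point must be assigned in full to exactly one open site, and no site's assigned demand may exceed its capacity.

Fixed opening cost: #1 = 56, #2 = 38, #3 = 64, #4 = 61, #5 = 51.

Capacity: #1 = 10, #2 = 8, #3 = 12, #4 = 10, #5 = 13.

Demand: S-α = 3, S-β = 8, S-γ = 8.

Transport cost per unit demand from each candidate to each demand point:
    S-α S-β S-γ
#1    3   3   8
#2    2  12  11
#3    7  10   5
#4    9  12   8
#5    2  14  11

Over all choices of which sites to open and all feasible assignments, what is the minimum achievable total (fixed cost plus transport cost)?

205

Open {#1, #3}; cheapest assignment that respects the capacities:
  #1 (cap 10, load 8): S-β — cost 8×3 = 24
  #3 (cap 12, load 11): S-α, S-γ — cost 3×7 + 8×5 = 61
  Shipping 85, fixed 120 → total 205.
  Any other capacity-feasible assignment to {#1, #3} ships for at least 85.
Compare {#1, #5}: its best feasible assignment gives total 225.
Compare {#1, #2, #3}: its best feasible assignment gives total 228.
Every other set of open sites that can feasibly serve all demand totals ≥ 225 even under its best assignment. Minimum: 205.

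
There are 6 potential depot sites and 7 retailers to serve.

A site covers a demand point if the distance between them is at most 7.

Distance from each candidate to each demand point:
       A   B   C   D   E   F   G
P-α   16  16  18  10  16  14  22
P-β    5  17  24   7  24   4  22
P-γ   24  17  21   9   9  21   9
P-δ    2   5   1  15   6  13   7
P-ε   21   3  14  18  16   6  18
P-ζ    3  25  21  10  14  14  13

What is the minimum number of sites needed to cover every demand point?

2

Coverage sets (demand points within 7 of each site):
  P-α: {}
  P-β: {A, D, F}
  P-γ: {}
  P-δ: {A, B, C, E, G}
  P-ε: {B, F}
  P-ζ: {A}
No single site covers all 7 demand points.
But {P-β, P-δ} covers everything, so the minimum is 2.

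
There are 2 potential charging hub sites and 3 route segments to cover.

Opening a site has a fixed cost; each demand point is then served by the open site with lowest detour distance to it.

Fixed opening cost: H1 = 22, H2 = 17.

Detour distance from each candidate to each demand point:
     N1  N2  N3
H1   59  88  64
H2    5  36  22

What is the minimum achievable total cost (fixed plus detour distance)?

Open {H2}: assign each demand point to its cheapest open site.
  N1→H2 5, N2→H2 36, N3→H2 22
  detour distance 63, fixed 17 → total 80.
Compare {H1, H2}: detour distance 63 + fixed 39 = 102.
Compare {H1}: detour distance 211 + fixed 22 = 233.

80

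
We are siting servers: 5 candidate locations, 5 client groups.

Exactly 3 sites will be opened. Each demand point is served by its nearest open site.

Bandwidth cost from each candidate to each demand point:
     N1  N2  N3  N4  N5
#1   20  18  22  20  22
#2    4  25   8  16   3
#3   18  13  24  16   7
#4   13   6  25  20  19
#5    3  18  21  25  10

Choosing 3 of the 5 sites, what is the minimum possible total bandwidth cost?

36

Open {#2, #4, #5}.
  N1→#5 3, N2→#4 6, N3→#2 8, N4→#2 16, N5→#2 3  ⇒ total 36.
Compare {#1, #2, #4}: total 37.
Compare {#2, #3, #4}: total 37.
No size-3 selection does better; minimum is 36.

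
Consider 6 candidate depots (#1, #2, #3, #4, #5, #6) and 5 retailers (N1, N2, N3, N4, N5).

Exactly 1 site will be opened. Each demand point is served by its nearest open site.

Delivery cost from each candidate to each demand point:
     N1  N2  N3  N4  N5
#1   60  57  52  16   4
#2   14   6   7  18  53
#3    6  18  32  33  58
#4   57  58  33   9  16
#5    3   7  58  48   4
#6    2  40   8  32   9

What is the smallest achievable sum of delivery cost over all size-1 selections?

Open {#6}.
  N1→#6 2, N2→#6 40, N3→#6 8, N4→#6 32, N5→#6 9  ⇒ total 91.
Compare {#2}: total 98.
Compare {#5}: total 120.
No size-1 selection does better; minimum is 91.

91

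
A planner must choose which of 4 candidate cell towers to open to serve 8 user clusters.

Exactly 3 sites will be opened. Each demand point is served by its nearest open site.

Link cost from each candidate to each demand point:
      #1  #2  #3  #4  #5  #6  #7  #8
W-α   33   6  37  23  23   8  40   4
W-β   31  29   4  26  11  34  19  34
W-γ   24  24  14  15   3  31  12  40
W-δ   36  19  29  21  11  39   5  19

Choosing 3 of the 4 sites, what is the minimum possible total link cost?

Open {W-α, W-β, W-γ}.
  #1→W-γ 24, #2→W-α 6, #3→W-β 4, #4→W-γ 15, #5→W-γ 3, #6→W-α 8, #7→W-γ 12, #8→W-α 4  ⇒ total 76.
Compare {W-α, W-γ, W-δ}: total 79.
Compare {W-α, W-β, W-δ}: total 90.
No size-3 selection does better; minimum is 76.

76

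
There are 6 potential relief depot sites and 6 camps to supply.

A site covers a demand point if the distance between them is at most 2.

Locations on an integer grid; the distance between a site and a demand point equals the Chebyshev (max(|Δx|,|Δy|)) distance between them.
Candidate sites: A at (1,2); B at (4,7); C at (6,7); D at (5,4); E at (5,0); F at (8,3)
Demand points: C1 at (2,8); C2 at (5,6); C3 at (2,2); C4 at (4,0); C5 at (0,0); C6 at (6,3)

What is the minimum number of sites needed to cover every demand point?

4

Coverage sets (demand points within 2 of each site):
  A: {C3, C5}
  B: {C1, C2}
  C: {C2}
  D: {C2, C6}
  E: {C4}
  F: {C6}
No 3 sites suffice: every size-3 union leaves at least one demand point uncovered.
But {A, B, D, E} covers everything, so the minimum is 4.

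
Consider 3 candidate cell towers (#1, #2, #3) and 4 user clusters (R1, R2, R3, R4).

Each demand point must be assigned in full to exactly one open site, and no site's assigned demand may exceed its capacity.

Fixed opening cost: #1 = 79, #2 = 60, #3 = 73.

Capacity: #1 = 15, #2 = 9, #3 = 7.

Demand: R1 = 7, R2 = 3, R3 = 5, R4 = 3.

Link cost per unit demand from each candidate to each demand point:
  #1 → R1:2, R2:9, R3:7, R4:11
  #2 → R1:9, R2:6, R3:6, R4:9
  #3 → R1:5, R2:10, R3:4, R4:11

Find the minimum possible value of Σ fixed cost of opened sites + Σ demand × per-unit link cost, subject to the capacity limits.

Open {#1, #2}; cheapest assignment that respects the capacities:
  #1 (cap 15, load 12): R1, R3 — cost 7×2 + 5×7 = 49
  #2 (cap 9, load 6): R2, R4 — cost 3×6 + 3×9 = 45
  Shipping 94, fixed 139 → total 233.
  Any other capacity-feasible assignment to {#1, #2} ships for at least 94.
Compare {#1, #3}: its best feasible assignment gives total 246.
Compare {#1, #2, #3}: its best feasible assignment gives total 291.
Every other set of open sites that can feasibly serve all demand totals ≥ 246 even under its best assignment. Minimum: 233.

233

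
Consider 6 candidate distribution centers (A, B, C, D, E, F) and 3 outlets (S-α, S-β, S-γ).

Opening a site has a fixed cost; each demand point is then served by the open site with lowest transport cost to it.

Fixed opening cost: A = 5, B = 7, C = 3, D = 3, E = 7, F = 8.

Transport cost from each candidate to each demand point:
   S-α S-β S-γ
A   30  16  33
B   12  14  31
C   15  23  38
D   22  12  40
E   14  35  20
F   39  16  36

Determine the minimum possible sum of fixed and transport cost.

Open {D, E}: assign each demand point to its cheapest open site.
  S-α→E 14, S-β→D 12, S-γ→E 20
  transport cost 46, fixed 10 → total 56.
Compare {C, D, E}: transport cost 46 + fixed 13 = 59.
Compare {B, E}: transport cost 46 + fixed 14 = 60.
Compare {A, D, E}: transport cost 46 + fixed 15 = 61.
All other subsets cost ≥ 59. Minimum total cost: 56.

56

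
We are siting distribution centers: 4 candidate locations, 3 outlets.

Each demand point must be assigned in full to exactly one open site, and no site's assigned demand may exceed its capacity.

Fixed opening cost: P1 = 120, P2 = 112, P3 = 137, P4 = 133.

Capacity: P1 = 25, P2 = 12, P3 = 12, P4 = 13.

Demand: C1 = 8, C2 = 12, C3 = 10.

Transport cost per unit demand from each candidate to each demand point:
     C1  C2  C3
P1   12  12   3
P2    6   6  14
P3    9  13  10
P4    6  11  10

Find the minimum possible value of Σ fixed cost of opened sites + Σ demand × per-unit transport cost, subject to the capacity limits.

Open {P1, P2}; cheapest assignment that respects the capacities:
  P1 (cap 25, load 18): C1, C3 — cost 8×12 + 10×3 = 126
  P2 (cap 12, load 12): C2 — cost 12×6 = 72
  Shipping 198, fixed 232 → total 430.
  Any other capacity-feasible assignment to {P1, P2} ships for at least 198.
Compare {P1, P4}: its best feasible assignment gives total 475.
Compare {P1, P3}: its best feasible assignment gives total 503.
Every other set of open sites that can feasibly serve all demand totals ≥ 475 even under its best assignment. Minimum: 430.

430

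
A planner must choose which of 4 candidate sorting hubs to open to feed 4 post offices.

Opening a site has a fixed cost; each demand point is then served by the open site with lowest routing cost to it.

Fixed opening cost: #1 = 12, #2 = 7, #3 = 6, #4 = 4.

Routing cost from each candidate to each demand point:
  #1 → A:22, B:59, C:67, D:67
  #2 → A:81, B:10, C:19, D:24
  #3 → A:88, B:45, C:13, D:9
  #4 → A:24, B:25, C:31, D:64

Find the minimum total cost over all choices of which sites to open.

Open {#2, #3, #4}: assign each demand point to its cheapest open site.
  A→#4 24, B→#2 10, C→#3 13, D→#3 9
  routing cost 56, fixed 17 → total 73.
Compare {#1, #2, #3}: routing cost 54 + fixed 25 = 79.
Compare {#3, #4}: routing cost 71 + fixed 10 = 81.
Compare {#1, #2, #3, #4}: routing cost 54 + fixed 29 = 83.
All other subsets cost ≥ 79. Minimum total cost: 73.

73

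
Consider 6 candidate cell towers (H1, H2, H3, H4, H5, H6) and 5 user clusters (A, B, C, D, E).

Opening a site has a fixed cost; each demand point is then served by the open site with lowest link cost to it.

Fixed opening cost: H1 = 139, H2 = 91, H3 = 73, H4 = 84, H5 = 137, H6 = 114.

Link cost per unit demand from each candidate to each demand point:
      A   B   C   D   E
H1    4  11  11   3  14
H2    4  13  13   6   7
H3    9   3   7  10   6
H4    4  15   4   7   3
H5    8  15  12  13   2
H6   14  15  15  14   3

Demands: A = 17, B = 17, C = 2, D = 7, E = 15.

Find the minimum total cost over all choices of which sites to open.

Open {H3, H4}: assign each demand point to its cheapest open site.
  A→H4 17×4=68, B→H3 17×3=51, C→H4 2×4=8, D→H4 7×7=49, E→H4 15×3=45
  link cost 221, fixed 157 → total 378.
Compare {H2, H3}: link cost 265 + fixed 164 = 429.
Compare {H3}: link cost 378 + fixed 73 = 451.
Compare {H1, H3}: link cost 244 + fixed 212 = 456.
All other subsets cost ≥ 429. Minimum total cost: 378.

378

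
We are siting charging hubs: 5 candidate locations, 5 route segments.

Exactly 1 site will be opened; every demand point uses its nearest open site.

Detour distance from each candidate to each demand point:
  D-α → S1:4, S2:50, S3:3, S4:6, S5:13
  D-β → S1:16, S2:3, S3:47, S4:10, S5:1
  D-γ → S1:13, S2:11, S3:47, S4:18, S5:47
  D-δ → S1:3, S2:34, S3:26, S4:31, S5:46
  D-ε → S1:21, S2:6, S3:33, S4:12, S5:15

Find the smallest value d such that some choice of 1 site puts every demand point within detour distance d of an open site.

33

Open {D-ε}.
  Farthest demand point is S3 at detour distance 33 (to D-ε); all others are ≤ 33.
With {D-δ} the worst case is 46.
With {D-β} the worst case is 47.
No size-1 selection achieves below 33.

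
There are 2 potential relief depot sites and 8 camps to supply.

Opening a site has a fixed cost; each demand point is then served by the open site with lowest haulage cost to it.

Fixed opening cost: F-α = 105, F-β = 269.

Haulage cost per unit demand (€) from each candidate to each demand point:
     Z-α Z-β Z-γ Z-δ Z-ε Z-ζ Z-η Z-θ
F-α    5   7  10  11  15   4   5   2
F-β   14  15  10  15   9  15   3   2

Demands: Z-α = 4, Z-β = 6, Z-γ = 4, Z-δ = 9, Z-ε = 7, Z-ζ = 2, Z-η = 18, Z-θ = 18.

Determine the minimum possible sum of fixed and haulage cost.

545

Open {F-α}: assign each demand point to its cheapest open site.
  Z-α→F-α 4×5=20, Z-β→F-α 6×7=42, Z-γ→F-α 4×10=40, Z-δ→F-α 9×11=99, Z-ε→F-α 7×15=105, Z-ζ→F-α 2×4=8, Z-η→F-α 18×5=90, Z-θ→F-α 18×2=36
  haulage cost 440, fixed 105 → total 545.
Compare {F-α, F-β}: haulage cost 362 + fixed 374 = 736.
Compare {F-β}: haulage cost 504 + fixed 269 = 773.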